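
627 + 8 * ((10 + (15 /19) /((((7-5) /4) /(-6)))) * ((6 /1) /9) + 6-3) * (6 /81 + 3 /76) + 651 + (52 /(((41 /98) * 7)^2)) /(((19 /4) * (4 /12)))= 63156811580 /49154121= 1284.87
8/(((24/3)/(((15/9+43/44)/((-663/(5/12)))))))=-1745/1050192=-0.00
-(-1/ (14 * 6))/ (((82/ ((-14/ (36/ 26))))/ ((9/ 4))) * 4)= -13/ 15744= -0.00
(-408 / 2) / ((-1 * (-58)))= -102 / 29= -3.52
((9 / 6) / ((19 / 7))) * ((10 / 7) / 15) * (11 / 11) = 1 / 19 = 0.05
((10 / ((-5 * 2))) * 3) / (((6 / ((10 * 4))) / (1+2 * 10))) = -420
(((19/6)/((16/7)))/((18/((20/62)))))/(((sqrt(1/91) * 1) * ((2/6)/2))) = 1.42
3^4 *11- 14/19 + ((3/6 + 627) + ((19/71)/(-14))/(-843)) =12082076393/7960449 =1517.76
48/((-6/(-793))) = 6344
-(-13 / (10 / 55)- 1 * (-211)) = -279 / 2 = -139.50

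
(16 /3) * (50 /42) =400 /63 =6.35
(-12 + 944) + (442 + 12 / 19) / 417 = 7392646 / 7923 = 933.06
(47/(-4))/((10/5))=-47/8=-5.88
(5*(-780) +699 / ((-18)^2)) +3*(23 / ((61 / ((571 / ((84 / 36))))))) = -166987633 / 46116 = -3621.03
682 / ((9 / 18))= 1364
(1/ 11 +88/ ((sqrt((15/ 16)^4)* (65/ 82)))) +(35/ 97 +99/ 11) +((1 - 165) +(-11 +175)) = 2118557957/ 15604875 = 135.76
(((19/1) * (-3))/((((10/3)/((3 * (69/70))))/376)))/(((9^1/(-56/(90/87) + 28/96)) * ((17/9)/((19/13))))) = 748091997/8500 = 88010.82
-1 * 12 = -12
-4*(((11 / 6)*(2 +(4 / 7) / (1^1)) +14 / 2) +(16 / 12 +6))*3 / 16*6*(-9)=5400 / 7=771.43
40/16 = 5/2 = 2.50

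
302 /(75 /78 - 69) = -4.44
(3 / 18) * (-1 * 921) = -307 / 2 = -153.50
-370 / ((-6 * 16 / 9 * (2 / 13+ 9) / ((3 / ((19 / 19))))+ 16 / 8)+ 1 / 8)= 69264 / 5695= 12.16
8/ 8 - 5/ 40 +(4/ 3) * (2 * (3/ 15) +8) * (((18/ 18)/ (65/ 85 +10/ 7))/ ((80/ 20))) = 22463/ 10440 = 2.15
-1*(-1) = 1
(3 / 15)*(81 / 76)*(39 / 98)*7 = 3159 / 5320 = 0.59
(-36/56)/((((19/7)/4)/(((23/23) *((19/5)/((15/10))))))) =-12/5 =-2.40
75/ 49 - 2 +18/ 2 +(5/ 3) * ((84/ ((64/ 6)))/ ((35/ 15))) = 14.16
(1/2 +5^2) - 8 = 35/2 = 17.50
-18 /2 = -9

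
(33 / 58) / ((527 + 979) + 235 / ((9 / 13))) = 297 / 963322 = 0.00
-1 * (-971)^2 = -942841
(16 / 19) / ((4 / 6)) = 24 / 19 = 1.26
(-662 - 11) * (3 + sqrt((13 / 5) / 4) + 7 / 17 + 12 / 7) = -3992.42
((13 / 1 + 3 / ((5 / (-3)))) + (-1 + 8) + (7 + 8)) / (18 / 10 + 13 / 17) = 1411 / 109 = 12.94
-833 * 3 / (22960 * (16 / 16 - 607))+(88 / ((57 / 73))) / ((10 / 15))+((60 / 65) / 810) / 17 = 12698646137083 / 75116414880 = 169.05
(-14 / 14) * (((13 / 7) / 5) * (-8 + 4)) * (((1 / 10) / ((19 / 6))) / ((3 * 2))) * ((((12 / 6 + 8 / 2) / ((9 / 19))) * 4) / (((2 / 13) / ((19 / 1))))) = 25688 / 525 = 48.93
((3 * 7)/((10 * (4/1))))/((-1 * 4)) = -21/160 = -0.13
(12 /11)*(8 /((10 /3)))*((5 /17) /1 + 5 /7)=3456 /1309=2.64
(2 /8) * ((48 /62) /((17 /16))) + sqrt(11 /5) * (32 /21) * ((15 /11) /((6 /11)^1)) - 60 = -31524 /527 + 16 * sqrt(55) /21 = -54.17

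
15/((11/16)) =240/11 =21.82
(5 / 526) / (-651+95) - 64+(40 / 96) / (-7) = -393426539 / 6141576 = -64.06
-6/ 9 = -2/ 3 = -0.67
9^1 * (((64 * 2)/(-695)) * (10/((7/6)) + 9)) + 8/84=-423698/14595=-29.03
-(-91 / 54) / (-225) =-91 / 12150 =-0.01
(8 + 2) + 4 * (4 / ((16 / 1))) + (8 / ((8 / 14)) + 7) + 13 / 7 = 237 / 7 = 33.86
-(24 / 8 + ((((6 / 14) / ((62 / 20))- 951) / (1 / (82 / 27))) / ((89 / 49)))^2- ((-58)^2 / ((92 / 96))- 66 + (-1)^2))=-35799052526622776 / 14181306903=-2524383.17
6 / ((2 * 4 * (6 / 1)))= 0.12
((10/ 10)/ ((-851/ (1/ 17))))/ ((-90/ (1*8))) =4/ 651015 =0.00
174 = 174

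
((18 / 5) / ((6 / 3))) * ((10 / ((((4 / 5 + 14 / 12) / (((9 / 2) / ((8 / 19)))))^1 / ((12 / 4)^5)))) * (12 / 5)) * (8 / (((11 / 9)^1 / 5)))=1211685480 / 649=1867003.82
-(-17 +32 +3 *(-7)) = 6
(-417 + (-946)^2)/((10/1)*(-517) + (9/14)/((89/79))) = -1114545754/6441109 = -173.04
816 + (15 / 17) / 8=110991 / 136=816.11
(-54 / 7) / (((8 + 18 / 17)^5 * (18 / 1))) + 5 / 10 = 303155566013 / 606319651168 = 0.50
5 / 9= 0.56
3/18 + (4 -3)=7/6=1.17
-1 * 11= -11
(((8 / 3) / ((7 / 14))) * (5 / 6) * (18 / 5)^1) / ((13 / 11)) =176 / 13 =13.54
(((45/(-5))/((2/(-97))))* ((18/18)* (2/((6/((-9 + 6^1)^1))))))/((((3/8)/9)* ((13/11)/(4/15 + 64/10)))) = -768240/13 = -59095.38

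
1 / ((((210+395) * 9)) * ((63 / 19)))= 0.00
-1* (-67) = 67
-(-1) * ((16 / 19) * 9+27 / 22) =3681 / 418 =8.81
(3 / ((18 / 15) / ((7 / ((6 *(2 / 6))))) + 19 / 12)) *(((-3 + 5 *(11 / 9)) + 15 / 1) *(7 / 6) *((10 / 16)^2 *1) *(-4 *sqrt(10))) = -998375 *sqrt(10) / 19416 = -162.61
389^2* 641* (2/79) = 193993522/79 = 2455614.20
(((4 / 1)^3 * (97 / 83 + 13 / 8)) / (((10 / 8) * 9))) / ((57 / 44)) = 522368 / 42579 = 12.27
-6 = -6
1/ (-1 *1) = -1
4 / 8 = 1 / 2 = 0.50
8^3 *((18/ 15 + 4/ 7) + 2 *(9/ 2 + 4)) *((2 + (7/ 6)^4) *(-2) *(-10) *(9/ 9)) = 46654592/ 63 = 740549.08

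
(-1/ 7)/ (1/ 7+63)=-0.00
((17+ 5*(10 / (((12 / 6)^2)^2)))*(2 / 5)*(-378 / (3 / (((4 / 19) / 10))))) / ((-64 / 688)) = 436149 / 1900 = 229.55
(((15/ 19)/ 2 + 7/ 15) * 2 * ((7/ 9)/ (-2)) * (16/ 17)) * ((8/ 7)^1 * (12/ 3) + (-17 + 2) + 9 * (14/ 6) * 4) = -404584/ 8721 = -46.39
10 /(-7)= -10 /7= -1.43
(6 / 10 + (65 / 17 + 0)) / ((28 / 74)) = 6956 / 595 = 11.69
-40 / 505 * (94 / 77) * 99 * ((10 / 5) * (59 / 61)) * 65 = -51910560 / 43127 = -1203.67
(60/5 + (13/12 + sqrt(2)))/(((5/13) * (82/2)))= 0.92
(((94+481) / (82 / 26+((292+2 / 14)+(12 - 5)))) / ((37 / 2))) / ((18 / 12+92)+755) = 209300 / 1727262601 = 0.00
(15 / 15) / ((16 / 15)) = 15 / 16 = 0.94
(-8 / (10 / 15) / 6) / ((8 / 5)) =-5 / 4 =-1.25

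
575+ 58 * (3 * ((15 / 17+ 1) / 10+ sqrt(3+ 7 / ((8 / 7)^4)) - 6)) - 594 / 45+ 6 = -37693 / 85+ 2001 * sqrt(55) / 32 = 20.30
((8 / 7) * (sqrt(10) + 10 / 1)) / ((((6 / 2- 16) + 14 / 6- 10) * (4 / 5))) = -150 / 217- 15 * sqrt(10) / 217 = -0.91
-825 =-825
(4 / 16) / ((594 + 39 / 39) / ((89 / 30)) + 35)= 89 / 83860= 0.00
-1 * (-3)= 3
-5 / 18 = -0.28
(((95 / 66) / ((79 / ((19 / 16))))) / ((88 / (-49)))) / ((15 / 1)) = -17689 / 22023936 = -0.00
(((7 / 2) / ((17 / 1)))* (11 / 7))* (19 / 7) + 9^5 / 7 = 2007875 / 238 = 8436.45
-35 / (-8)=4.38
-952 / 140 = -34 / 5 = -6.80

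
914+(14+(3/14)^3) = 2546459/2744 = 928.01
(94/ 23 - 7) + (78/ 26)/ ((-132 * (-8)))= -23561/ 8096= -2.91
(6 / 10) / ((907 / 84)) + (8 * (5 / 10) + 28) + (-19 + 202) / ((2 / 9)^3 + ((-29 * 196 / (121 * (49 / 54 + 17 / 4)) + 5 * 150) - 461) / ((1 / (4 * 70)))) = 559794475944027277 / 17461980523859360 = 32.06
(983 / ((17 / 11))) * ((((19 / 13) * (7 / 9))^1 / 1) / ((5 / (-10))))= -2876258 / 1989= -1446.08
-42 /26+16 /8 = 5 /13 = 0.38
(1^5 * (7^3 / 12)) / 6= 343 / 72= 4.76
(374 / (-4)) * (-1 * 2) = 187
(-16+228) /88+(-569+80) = -10705 /22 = -486.59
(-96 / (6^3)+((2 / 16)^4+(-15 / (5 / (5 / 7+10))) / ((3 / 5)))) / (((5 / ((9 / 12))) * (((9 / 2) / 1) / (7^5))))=-6693327725 / 221184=-30261.36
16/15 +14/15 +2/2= 3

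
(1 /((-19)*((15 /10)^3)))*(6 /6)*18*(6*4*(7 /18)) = -2.62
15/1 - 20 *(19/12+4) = -290/3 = -96.67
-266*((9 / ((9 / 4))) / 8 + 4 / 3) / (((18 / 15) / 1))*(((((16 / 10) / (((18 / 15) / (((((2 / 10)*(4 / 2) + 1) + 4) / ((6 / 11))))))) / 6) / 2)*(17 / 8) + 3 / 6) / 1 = -332101 / 288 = -1153.13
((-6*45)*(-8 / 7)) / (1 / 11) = 23760 / 7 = 3394.29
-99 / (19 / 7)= -693 / 19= -36.47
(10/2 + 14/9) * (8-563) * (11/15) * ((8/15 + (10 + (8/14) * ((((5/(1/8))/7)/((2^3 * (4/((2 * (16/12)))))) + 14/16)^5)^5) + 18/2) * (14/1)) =-9727490656670644634678904254972763759373667629436224085139059587/241465211629702619847079474644933137405083631466389176320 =-40285267.56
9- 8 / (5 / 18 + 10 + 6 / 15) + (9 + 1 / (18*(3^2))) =2686597 / 155682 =17.26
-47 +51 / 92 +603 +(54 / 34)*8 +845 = 2211903 / 1564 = 1414.26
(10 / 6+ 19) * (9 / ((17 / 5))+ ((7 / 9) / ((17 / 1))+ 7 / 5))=194122 / 2295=84.58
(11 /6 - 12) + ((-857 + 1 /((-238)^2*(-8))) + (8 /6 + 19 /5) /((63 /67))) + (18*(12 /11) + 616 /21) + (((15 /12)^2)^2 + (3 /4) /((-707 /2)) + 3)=-438950777245543 /543728021760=-807.30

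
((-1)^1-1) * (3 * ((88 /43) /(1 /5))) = -2640 /43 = -61.40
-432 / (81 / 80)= -1280 / 3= -426.67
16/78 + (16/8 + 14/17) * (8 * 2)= 30088/663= 45.38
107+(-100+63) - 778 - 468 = -1176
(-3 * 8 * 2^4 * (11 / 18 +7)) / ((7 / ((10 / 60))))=-4384 / 63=-69.59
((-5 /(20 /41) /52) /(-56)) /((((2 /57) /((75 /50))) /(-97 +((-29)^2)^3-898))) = 297878523399 /3328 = 89506767.85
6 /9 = 2 /3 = 0.67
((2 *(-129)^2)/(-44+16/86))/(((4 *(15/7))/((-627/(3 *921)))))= 116318741/5783880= 20.11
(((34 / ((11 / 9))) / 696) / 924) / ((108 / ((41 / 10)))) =0.00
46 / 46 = 1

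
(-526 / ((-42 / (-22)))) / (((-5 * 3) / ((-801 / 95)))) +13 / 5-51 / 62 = -31560733 / 206150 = -153.10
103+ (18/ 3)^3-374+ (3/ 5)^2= -1366/ 25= -54.64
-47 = -47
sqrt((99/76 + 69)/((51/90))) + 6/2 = 3 + 3*sqrt(5752630)/646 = 14.14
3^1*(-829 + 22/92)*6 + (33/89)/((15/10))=-30536017/2047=-14917.45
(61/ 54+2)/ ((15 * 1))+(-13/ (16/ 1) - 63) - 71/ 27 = -66.23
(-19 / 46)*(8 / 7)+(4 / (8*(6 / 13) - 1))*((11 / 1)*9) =118024 / 805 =146.61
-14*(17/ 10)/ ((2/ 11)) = -1309/ 10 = -130.90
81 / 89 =0.91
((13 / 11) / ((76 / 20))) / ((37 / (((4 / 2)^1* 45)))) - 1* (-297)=2302551 / 7733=297.76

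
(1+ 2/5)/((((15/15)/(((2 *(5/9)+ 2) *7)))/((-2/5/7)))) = -392/225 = -1.74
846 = 846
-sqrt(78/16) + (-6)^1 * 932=-5592 - sqrt(78)/4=-5594.21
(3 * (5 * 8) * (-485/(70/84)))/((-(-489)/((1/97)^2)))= -240/15811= -0.02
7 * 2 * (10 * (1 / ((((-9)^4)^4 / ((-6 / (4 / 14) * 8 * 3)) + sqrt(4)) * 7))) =-1120 / 205891132094537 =-0.00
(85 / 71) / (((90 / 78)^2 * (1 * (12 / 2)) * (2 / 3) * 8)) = 2873 / 102240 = 0.03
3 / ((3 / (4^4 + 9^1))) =265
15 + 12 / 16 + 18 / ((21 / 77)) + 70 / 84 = 991 / 12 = 82.58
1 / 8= 0.12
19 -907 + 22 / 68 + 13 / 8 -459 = -182927 / 136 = -1345.05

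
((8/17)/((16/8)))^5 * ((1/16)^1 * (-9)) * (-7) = 4032/1419857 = 0.00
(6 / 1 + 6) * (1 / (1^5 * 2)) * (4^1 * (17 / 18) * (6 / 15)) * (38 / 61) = 5168 / 915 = 5.65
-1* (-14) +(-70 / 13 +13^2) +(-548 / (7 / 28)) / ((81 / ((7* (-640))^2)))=-571925931371 / 1053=-543139535.96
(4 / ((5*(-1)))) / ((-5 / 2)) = 0.32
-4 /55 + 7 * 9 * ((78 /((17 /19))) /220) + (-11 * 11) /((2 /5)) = -259564 /935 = -277.61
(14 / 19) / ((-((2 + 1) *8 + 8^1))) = -7 / 304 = -0.02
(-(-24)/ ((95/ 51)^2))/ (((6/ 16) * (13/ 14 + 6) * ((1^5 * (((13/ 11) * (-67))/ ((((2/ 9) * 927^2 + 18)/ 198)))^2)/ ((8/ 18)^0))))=10493953150464/ 26565331897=395.02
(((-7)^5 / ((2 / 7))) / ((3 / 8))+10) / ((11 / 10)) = -4705660 / 33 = -142595.76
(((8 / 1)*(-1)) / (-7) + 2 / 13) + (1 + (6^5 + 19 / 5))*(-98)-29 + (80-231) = -347027182 / 455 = -762697.10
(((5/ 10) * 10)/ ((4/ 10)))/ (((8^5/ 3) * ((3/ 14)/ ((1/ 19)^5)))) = 175/ 81136812032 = 0.00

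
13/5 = 2.60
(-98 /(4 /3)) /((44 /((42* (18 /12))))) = -9261 /88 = -105.24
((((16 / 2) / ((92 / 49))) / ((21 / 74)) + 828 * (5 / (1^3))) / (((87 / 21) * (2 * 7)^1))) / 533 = 143348 / 1066533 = 0.13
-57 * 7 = -399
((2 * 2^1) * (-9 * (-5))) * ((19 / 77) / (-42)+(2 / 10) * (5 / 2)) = 47940 / 539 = 88.94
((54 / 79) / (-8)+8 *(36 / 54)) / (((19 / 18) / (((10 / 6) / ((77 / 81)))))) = 2014875 / 231154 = 8.72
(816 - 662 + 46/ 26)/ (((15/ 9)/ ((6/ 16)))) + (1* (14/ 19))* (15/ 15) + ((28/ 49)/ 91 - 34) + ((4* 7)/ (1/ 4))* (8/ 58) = 48406651/ 2807896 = 17.24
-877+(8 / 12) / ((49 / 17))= -128885 / 147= -876.77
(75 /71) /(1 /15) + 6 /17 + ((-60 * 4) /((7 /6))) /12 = -7983 /8449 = -0.94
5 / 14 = 0.36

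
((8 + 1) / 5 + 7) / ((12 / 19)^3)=75449 / 2160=34.93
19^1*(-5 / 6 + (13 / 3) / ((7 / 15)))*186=209095 / 7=29870.71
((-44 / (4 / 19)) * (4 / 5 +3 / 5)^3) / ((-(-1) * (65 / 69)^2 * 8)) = -341301807 / 4225000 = -80.78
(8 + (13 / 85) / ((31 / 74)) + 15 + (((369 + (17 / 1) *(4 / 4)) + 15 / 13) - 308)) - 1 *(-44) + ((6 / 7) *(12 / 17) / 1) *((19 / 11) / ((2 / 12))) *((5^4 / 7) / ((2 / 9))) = 49221519234 / 18463445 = 2665.89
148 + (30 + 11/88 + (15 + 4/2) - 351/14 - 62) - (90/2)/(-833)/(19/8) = 13684191/126616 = 108.08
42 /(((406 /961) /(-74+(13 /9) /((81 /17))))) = -51629725 /7047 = -7326.48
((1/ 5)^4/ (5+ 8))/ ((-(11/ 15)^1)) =-3/ 17875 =-0.00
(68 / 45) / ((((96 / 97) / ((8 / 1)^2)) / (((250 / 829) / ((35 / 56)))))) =1055360 / 22383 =47.15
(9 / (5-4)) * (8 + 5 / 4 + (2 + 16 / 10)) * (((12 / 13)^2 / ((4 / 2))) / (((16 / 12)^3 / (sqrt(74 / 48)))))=187353 * sqrt(222) / 108160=25.81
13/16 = 0.81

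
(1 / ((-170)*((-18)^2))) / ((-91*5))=1 / 25061400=0.00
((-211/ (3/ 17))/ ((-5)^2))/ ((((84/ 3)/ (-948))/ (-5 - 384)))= -110232097/ 175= -629897.70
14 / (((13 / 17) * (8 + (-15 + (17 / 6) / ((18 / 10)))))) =-12852 / 3809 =-3.37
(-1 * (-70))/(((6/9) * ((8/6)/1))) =315/4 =78.75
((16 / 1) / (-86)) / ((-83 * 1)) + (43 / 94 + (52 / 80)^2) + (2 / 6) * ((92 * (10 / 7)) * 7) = 61907001101 / 201291600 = 307.55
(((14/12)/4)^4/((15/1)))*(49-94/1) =-2401/110592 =-0.02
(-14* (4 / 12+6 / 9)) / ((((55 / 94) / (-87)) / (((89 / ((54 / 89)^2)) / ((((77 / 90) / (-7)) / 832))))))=-11192245757056 / 3267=-3425848104.39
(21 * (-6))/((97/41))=-5166/97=-53.26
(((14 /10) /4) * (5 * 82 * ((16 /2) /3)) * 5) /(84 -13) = 5740 /213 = 26.95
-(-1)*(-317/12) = -317/12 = -26.42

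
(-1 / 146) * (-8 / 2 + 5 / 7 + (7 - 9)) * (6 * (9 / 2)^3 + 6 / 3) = 81215 / 4088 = 19.87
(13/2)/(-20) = -13/40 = -0.32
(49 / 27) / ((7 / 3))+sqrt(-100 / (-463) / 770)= sqrt(356510) / 35651+7 / 9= 0.79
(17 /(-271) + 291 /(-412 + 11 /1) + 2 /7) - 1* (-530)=402787006 /760697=529.50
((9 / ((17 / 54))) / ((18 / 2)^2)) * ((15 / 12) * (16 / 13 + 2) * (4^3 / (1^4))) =20160 / 221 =91.22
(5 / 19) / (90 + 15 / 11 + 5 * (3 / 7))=77 / 27360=0.00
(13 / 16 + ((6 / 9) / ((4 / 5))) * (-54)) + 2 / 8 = -703 / 16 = -43.94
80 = 80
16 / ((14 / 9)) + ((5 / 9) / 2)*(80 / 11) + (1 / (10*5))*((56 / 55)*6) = 1076584 / 86625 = 12.43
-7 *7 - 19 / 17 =-852 / 17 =-50.12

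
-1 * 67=-67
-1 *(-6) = 6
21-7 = 14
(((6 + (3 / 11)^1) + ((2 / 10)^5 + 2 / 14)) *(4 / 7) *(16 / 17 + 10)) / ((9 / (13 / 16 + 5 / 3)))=15952879 / 1443750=11.05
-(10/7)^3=-1000/343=-2.92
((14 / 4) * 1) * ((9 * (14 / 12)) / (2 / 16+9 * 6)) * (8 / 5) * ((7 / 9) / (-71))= -5488 / 461145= -0.01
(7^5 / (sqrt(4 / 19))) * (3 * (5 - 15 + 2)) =-201684 * sqrt(19) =-879120.17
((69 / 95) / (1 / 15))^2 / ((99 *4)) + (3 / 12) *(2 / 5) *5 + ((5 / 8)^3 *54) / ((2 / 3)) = 41832359 / 2033152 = 20.58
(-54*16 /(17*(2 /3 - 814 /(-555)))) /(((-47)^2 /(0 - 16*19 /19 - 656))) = 272160 /37553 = 7.25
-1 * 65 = -65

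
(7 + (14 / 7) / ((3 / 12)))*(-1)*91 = -1365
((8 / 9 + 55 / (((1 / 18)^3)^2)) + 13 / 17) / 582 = 3214213.61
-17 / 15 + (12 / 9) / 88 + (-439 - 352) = -87133 / 110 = -792.12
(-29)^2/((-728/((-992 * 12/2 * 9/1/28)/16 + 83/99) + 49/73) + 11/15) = 37886541195/339490798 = 111.60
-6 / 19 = -0.32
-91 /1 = -91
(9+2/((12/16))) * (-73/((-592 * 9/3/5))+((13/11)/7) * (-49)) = -5516035/58608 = -94.12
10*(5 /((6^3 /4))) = 25 /27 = 0.93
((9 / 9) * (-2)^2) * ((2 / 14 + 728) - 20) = 19828 / 7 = 2832.57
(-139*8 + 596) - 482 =-998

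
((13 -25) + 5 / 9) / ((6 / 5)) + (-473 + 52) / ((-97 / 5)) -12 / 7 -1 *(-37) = 1739791 / 36666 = 47.45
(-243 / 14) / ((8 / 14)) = -243 / 8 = -30.38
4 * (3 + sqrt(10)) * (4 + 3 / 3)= 60 + 20 * sqrt(10)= 123.25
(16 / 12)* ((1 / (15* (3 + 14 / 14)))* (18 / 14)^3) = 81 / 1715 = 0.05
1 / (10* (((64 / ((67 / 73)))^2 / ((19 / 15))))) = 85291 / 3274137600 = 0.00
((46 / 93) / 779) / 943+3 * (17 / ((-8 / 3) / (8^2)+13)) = 3635680870 / 923771697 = 3.94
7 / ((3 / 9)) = 21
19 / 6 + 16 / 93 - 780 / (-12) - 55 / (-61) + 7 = 288341 / 3782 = 76.24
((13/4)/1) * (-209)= -679.25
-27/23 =-1.17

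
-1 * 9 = -9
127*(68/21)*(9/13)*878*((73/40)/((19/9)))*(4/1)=7472463084/8645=864368.20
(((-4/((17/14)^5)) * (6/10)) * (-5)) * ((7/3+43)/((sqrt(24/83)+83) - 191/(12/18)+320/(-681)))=-540491092828624896/535004122656157331 - 63851979792384 * sqrt(498)/535004122656157331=-1.01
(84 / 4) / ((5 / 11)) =231 / 5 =46.20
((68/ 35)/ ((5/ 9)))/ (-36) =-17/ 175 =-0.10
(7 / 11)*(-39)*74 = -20202 / 11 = -1836.55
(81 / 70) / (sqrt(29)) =0.21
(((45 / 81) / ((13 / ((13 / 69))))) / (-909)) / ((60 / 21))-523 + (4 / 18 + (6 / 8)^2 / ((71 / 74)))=-167430135397 / 320629752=-522.19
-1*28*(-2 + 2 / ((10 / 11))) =-28 / 5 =-5.60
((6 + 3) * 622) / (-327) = -1866 / 109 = -17.12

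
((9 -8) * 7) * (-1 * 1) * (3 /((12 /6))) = -21 /2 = -10.50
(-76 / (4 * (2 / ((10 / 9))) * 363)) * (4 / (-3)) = 380 / 9801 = 0.04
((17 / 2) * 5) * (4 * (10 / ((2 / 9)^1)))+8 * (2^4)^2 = 9698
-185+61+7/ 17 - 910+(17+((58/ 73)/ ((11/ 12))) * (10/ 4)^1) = -13847866/ 13651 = -1014.42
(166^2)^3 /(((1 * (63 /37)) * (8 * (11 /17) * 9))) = 1645163958792808 /6237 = 263774885168.00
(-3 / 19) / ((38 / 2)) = -3 / 361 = -0.01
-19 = -19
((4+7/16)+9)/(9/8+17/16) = 6.14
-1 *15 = -15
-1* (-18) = 18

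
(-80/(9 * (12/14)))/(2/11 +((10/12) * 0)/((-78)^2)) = -1540/27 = -57.04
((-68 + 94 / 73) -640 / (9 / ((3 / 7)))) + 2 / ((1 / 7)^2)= 0.81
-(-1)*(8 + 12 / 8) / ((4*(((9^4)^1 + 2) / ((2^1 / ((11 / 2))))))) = 19 / 144386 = 0.00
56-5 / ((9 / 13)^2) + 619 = 53830 / 81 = 664.57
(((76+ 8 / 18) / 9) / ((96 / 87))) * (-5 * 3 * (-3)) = 6235 / 18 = 346.39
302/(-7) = -302/7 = -43.14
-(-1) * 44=44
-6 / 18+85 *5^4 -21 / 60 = 53124.32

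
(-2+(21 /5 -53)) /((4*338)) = -127 /3380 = -0.04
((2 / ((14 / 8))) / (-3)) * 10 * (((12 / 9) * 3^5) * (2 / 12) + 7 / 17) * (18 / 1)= -444000 / 119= -3731.09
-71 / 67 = -1.06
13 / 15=0.87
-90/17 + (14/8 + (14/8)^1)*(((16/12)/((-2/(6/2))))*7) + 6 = -821/17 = -48.29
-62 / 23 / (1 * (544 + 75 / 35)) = -434 / 87929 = -0.00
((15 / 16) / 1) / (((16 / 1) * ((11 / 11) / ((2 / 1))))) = 15 / 128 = 0.12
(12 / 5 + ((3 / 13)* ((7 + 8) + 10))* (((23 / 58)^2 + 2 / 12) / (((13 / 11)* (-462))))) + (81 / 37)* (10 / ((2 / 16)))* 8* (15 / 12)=1106707470749 / 631052760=1753.75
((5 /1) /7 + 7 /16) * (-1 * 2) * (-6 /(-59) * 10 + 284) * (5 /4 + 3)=-2304843 /826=-2790.37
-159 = -159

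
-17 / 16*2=-17 / 8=-2.12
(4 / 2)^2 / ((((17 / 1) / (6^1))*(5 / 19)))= 456 / 85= 5.36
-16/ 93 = -0.17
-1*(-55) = 55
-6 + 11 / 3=-7 / 3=-2.33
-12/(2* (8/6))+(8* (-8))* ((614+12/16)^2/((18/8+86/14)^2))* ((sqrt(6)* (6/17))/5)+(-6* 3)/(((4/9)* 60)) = -113774349696* sqrt(6)/4694125 - 207/40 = -59374.94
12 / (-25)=-12 / 25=-0.48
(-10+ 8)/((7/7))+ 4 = 2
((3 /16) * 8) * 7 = 21 /2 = 10.50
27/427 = 0.06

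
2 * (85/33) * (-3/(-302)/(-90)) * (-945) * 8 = 7140/1661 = 4.30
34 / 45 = 0.76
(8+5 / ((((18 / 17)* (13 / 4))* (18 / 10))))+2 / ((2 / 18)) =28228 / 1053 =26.81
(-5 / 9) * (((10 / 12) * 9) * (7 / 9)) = -175 / 54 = -3.24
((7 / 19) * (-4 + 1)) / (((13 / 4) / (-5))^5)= 67200000 / 7054567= 9.53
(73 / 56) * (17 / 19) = 1241 / 1064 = 1.17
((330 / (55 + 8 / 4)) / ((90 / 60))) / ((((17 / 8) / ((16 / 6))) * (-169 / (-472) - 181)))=-6645760 / 247859541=-0.03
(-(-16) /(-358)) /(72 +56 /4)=-4 /7697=-0.00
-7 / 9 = -0.78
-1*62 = -62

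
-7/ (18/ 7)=-49/ 18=-2.72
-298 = -298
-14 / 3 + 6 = 4 / 3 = 1.33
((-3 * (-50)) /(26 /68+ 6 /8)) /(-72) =-425 /231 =-1.84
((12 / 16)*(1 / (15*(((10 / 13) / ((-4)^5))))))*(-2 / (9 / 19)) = 63232 / 225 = 281.03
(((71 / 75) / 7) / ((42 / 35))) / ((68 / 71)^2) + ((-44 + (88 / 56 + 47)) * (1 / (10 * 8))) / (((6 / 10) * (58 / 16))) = 12598939 / 84480480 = 0.15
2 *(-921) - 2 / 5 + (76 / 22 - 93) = -106257 / 55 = -1931.95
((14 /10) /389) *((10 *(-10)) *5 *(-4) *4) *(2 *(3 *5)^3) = 194344.47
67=67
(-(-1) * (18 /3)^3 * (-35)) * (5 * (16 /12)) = -50400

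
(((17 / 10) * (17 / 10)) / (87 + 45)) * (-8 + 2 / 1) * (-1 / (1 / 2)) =289 / 1100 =0.26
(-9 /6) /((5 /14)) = -21 /5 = -4.20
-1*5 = -5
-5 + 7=2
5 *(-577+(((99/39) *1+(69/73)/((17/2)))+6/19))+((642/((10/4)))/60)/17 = -21992706683/7663175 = -2869.92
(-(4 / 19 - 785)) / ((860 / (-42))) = -38.33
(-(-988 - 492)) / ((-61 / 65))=-96200 / 61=-1577.05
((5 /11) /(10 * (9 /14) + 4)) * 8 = 280 /803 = 0.35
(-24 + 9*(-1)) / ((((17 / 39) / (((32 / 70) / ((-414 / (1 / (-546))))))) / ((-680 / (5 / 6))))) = 704 / 5635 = 0.12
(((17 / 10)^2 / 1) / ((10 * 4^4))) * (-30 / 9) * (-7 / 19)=2023 / 1459200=0.00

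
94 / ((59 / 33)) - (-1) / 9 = 27977 / 531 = 52.69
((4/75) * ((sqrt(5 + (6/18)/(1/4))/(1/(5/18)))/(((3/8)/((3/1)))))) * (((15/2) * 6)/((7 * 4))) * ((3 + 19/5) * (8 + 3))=1496 * sqrt(57)/315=35.86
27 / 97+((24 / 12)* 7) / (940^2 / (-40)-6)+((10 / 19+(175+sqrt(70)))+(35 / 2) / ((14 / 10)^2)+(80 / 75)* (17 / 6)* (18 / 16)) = sqrt(70)+134072933621 / 712651240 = 196.50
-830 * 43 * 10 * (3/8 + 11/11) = -981475/2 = -490737.50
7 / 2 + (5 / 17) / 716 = 42607 / 12172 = 3.50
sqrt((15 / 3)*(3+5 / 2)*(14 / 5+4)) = sqrt(187) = 13.67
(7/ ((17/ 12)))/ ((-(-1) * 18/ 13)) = 182/ 51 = 3.57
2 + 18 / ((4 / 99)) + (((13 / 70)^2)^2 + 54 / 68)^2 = 74660108625792168369 / 166602748900000000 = 448.13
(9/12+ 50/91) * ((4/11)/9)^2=172/81081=0.00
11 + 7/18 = 205/18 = 11.39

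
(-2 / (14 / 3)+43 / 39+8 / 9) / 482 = 640 / 197379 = 0.00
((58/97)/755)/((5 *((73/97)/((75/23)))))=174/253529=0.00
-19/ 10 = -1.90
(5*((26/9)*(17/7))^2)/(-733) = -976820/2909277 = -0.34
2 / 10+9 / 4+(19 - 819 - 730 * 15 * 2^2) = -891951 / 20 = -44597.55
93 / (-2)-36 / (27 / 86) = -967 / 6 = -161.17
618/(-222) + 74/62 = -1824/1147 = -1.59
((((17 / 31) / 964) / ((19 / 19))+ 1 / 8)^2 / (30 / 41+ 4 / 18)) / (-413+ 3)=-101385045 / 2514838532096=-0.00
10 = 10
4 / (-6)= -2 / 3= -0.67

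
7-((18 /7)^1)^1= 31 /7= 4.43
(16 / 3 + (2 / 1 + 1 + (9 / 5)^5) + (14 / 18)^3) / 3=63102971 / 6834375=9.23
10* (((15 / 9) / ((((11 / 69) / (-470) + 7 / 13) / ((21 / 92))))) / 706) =1603875 / 160168102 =0.01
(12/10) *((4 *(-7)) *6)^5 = -802966929408/5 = -160593385881.60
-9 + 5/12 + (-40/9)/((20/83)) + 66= 1403/36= 38.97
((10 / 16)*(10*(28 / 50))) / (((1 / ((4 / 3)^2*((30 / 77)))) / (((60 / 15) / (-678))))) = -160 / 11187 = -0.01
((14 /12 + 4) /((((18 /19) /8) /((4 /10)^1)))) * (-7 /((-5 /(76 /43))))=1253392 /29025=43.18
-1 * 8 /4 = -2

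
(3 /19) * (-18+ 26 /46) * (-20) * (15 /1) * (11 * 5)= 19849500 /437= 45422.20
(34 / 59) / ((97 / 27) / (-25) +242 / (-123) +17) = 0.04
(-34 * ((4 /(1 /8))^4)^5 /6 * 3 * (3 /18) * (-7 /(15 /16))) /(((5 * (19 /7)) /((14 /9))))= 118266730398892890242036422248759296 /38475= 3073859139672329830852149000000.00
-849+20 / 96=-20371 / 24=-848.79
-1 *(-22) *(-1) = -22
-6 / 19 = -0.32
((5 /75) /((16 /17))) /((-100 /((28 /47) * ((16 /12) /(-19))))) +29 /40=5827063 /8037000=0.73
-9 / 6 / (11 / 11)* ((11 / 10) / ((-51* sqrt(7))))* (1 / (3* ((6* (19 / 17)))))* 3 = 11* sqrt(7) / 15960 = 0.00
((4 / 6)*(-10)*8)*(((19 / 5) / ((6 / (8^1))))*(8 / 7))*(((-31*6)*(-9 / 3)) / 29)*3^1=-3618816 / 203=-17826.68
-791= -791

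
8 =8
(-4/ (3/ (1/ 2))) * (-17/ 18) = 17/ 27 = 0.63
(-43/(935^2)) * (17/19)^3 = -731/20748475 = -0.00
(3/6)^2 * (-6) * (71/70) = -213/140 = -1.52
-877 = -877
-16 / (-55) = 16 / 55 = 0.29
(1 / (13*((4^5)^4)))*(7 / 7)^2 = 1 / 14293651161088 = 0.00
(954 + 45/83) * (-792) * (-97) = 6086535048/83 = 73331747.57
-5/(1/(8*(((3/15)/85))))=-8/85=-0.09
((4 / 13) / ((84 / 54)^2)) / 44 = 81 / 28028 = 0.00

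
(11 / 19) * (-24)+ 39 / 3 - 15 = -302 / 19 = -15.89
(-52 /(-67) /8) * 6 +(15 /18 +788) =317345 /402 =789.42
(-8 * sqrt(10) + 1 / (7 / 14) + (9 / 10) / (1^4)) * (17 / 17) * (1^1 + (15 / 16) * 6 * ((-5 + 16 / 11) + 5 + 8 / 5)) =580 / 11 - 1600 * sqrt(10) / 11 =-407.24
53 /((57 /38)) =106 /3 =35.33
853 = 853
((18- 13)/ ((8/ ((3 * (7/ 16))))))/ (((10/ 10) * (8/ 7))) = 735/ 1024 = 0.72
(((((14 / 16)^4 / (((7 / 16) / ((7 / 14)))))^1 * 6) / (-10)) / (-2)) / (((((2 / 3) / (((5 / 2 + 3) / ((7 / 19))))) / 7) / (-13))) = -8387379 / 20480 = -409.54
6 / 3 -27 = -25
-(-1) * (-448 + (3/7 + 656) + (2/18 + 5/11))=144833/693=208.99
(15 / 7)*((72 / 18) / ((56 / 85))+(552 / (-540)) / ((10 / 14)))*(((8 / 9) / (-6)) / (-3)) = 29234 / 59535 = 0.49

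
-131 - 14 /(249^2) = -8122145 /62001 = -131.00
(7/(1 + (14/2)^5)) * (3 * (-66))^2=6237/382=16.33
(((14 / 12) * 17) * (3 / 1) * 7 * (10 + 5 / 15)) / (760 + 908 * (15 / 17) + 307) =62713 / 27222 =2.30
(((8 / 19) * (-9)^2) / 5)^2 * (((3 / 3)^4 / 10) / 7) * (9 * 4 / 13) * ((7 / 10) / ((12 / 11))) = 3464208 / 2933125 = 1.18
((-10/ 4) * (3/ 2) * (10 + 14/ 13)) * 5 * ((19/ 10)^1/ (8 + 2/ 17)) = -14535/ 299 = -48.61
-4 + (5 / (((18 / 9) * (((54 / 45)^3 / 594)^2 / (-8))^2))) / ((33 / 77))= 125106201171779 / 24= 5212758382157.46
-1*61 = -61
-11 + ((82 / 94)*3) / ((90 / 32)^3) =-15535939 / 1427625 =-10.88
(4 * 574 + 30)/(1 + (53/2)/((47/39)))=218644/2161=101.18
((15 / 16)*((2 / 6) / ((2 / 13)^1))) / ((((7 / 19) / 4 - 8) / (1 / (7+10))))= -1235 / 81736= -0.02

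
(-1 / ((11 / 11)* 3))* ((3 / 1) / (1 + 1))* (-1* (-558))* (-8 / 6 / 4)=93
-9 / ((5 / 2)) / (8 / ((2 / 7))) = -0.13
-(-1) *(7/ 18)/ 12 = 7/ 216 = 0.03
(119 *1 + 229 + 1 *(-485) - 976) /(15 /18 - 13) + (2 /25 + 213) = 555821 /1825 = 304.56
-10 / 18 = -5 / 9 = -0.56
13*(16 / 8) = 26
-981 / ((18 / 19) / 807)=-1671297 / 2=-835648.50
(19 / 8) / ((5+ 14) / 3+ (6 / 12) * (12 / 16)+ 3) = 0.24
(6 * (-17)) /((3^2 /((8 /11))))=-272 /33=-8.24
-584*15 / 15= -584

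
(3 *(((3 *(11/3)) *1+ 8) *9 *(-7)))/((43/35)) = -125685/43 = -2922.91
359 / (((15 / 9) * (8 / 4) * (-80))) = -1077 / 800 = -1.35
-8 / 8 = -1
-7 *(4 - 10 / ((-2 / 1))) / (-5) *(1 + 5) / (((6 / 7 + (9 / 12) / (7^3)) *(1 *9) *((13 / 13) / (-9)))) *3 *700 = -24202080 / 131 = -184748.70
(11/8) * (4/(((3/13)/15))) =715/2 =357.50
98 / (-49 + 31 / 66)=-6468 / 3203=-2.02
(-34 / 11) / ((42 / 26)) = -1.91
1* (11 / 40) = 11 / 40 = 0.28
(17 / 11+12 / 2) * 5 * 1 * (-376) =-14185.45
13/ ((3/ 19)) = 247/ 3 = 82.33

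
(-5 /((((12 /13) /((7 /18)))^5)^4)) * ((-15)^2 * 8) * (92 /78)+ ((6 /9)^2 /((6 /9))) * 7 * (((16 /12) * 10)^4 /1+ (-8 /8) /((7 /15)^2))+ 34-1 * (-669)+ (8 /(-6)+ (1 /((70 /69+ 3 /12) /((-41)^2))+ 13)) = 371906938729224358992807962264669519766364169174157347 /2487466568892163667633655912600653275912697020416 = 149512.34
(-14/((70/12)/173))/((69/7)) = -4844/115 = -42.12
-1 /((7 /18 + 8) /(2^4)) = -1.91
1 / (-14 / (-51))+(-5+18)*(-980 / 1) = -178309 / 14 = -12736.36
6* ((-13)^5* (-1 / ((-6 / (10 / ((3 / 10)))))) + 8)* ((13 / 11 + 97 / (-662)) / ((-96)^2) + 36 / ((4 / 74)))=-138293342739132353 / 16777728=-8242674022.32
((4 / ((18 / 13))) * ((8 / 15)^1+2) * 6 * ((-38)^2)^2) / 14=2060114368 / 315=6540045.61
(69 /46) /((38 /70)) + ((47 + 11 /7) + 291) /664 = 289183 /88312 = 3.27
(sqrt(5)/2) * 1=sqrt(5)/2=1.12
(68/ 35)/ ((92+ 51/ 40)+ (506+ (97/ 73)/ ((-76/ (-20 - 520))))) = 754528/ 236401039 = 0.00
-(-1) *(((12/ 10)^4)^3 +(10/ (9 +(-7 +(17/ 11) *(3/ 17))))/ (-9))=18516822274/ 2197265625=8.43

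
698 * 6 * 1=4188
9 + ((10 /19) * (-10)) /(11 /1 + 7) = 1489 /171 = 8.71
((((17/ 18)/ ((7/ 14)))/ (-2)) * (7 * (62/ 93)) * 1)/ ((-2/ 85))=10115/ 54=187.31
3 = 3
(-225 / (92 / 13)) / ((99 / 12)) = -975 / 253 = -3.85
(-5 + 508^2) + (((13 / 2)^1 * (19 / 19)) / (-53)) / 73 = 1996860529 / 7738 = 258059.00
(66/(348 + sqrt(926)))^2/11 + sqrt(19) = 396/(sqrt(926) + 348)^2 + sqrt(19) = 4.36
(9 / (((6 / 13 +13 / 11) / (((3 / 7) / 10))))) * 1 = 0.23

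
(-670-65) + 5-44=-774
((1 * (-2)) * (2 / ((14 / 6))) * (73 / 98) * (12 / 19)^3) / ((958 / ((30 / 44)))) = -2838240 / 12396044353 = -0.00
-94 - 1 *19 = -113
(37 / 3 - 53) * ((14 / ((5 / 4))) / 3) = -6832 / 45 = -151.82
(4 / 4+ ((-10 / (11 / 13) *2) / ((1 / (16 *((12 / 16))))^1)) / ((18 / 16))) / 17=-8287 / 561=-14.77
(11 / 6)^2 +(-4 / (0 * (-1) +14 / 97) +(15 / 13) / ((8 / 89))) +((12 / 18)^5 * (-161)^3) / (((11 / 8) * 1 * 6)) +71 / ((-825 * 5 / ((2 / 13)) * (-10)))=-243093904590707 / 3648645000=-66625.80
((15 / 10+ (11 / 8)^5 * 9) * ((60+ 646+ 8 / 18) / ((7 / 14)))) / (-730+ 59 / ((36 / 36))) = -144366193 / 1499136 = -96.30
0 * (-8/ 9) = 0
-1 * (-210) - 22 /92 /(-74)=714851 /3404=210.00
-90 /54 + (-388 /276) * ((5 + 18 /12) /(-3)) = 571 /414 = 1.38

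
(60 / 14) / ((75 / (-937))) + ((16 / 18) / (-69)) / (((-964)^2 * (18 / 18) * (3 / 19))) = -405551977109 / 7574343210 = -53.54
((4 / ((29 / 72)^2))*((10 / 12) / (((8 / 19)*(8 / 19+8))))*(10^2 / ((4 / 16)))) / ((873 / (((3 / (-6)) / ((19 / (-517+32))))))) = 28500 / 841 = 33.89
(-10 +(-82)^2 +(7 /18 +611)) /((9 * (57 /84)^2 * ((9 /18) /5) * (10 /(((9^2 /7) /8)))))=2556.78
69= 69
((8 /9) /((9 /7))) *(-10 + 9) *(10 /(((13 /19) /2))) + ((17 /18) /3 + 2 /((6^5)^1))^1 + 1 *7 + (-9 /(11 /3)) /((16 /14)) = -8362879 /555984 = -15.04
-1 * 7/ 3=-2.33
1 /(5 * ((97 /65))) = 13 /97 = 0.13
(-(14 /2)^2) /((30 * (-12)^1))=49 /360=0.14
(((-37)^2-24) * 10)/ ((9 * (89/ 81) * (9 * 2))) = 6725/ 89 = 75.56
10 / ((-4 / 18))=-45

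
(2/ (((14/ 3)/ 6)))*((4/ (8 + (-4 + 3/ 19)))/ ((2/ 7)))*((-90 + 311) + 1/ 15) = 1914.05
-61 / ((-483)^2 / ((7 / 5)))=-0.00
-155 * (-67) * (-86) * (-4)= 3572440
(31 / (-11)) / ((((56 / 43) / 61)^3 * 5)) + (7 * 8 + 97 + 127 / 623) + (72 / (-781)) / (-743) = -2619651172238691849 / 45348605800960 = -57766.96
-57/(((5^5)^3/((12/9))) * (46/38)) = -1444/701904296875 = -0.00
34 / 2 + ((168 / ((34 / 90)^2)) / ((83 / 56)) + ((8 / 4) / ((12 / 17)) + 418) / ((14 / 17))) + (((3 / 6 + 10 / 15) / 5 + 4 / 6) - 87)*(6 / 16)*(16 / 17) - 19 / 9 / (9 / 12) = 116878280387 / 90670860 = 1289.04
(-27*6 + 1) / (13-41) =23 / 4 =5.75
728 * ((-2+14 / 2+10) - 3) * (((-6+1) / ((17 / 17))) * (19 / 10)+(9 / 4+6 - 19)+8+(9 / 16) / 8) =-106401.75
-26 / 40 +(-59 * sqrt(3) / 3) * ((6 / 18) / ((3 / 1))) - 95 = -1913 / 20 - 59 * sqrt(3) / 27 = -99.43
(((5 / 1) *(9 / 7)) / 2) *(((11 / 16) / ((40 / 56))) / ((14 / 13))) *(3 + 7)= 6435 / 224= 28.73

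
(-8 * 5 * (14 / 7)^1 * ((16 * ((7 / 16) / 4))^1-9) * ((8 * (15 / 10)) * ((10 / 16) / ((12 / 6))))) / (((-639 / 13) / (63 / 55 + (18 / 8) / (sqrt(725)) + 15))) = -718.11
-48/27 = -16/9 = -1.78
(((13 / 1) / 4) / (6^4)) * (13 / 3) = 169 / 15552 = 0.01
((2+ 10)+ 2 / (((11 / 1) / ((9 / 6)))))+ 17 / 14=2077 / 154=13.49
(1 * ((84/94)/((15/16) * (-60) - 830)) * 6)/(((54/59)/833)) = -2752232/499845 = -5.51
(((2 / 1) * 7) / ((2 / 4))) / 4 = 7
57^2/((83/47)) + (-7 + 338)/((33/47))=2311.22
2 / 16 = 1 / 8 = 0.12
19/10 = 1.90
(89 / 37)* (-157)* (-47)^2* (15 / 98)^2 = -6944930325 / 355348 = -19544.03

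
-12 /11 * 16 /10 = -96 /55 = -1.75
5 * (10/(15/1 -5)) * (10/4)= 25/2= 12.50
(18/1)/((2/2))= 18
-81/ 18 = -9/ 2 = -4.50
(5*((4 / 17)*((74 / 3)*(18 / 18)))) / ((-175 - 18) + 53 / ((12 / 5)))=-5920 / 34867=-0.17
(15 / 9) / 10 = 0.17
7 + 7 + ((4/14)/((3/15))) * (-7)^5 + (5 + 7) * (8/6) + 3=-23977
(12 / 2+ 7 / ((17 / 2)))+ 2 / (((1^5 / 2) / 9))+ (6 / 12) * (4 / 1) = 762 / 17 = 44.82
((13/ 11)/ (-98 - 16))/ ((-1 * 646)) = 13/ 810084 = 0.00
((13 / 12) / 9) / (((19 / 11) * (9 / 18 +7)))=143 / 15390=0.01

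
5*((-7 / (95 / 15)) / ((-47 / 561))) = 58905 / 893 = 65.96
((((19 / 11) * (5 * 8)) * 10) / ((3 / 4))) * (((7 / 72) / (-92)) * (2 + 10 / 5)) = -26600 / 6831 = -3.89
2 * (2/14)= 2/7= 0.29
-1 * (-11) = 11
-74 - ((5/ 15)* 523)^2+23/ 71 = -19467638/ 639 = -30465.79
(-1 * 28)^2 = 784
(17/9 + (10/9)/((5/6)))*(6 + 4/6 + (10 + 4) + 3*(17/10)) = 22417/270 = 83.03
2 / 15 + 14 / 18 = 41 / 45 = 0.91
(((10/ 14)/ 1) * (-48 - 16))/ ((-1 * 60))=16/ 21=0.76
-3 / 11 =-0.27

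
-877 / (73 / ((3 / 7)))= -2631 / 511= -5.15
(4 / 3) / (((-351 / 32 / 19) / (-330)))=267520 / 351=762.17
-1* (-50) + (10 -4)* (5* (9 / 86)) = 2285 / 43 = 53.14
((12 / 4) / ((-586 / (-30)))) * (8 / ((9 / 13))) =520 / 293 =1.77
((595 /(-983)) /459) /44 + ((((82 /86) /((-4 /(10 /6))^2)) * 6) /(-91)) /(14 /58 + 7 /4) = -0.01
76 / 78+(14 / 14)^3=77 / 39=1.97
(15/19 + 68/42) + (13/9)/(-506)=1457069/605682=2.41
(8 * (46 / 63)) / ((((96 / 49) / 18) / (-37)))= -5957 / 3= -1985.67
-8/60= -2/15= -0.13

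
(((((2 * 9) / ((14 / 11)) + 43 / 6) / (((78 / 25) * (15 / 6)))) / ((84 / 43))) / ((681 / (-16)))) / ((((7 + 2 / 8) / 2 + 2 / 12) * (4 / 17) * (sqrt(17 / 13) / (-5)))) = 3848500 * sqrt(221) / 355279743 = 0.16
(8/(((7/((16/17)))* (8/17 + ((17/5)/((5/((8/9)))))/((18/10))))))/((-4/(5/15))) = -270/2429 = -0.11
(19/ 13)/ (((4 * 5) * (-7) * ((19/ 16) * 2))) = -2/ 455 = -0.00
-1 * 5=-5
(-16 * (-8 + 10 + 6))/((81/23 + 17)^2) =-0.30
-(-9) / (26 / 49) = 441 / 26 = 16.96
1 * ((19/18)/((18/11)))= 209/324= 0.65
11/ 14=0.79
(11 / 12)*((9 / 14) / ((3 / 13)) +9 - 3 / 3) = 1661 / 168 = 9.89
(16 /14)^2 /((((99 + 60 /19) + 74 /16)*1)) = 9728 /795319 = 0.01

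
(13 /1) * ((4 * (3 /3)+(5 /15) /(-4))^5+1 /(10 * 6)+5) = 14988565423 /1244160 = 12047.14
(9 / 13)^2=81 / 169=0.48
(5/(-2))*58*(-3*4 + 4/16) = 6815/4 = 1703.75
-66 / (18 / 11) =-121 / 3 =-40.33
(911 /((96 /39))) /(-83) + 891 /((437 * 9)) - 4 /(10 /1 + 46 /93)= -326644891 /70800992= -4.61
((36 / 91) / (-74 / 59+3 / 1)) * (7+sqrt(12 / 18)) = 708 * sqrt(6) / 9373+2124 / 1339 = 1.77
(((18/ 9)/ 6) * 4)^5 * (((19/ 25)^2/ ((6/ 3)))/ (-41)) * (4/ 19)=-38912/ 6226875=-0.01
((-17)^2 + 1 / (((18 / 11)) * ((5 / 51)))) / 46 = 8857 / 1380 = 6.42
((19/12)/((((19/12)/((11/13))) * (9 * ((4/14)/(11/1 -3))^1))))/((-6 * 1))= -154/351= -0.44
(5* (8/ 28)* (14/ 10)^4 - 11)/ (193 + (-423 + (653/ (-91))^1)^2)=-0.00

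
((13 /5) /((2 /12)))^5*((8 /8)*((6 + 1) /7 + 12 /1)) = 37533266784 /3125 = 12010645.37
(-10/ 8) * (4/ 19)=-5/ 19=-0.26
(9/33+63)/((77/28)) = 2784/121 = 23.01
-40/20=-2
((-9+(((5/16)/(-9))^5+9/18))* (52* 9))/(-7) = 6841868787377/12039487488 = 568.29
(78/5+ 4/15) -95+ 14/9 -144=-221.58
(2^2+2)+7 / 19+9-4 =216 / 19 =11.37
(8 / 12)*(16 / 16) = 2 / 3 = 0.67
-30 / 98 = -15 / 49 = -0.31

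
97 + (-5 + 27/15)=469/5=93.80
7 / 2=3.50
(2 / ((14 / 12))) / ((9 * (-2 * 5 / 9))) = -6 / 35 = -0.17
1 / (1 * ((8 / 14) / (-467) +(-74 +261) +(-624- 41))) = -0.00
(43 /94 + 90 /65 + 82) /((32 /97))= 9938135 /39104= 254.15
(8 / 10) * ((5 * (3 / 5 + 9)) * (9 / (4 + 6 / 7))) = 6048 / 85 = 71.15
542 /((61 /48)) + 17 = 27053 /61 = 443.49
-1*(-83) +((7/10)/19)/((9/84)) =23753/285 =83.34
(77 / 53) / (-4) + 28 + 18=45.64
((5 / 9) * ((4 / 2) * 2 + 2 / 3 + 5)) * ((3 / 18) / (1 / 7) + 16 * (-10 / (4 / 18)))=-625385 / 162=-3860.40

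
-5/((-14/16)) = 40/7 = 5.71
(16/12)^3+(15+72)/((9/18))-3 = 4681/27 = 173.37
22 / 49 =0.45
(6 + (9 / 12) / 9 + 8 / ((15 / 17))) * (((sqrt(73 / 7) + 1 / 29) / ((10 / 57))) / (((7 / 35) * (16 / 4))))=17271 / 4640 + 17271 * sqrt(511) / 1120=352.31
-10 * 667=-6670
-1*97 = -97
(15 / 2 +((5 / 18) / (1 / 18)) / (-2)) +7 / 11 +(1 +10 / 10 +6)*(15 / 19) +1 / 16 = 40177 / 3344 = 12.01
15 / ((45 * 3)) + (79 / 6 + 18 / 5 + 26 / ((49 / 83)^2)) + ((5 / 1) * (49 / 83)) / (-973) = 228048688373 / 2493030330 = 91.47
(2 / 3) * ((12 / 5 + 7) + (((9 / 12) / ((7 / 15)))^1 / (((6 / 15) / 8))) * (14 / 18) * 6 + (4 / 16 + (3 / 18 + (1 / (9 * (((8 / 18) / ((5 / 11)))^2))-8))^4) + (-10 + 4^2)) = 21121309572702425717 / 8534295852318720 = 2474.87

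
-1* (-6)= 6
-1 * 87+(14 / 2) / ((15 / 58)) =-899 / 15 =-59.93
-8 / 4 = -2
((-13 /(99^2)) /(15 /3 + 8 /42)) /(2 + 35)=-91 /13175811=-0.00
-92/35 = -2.63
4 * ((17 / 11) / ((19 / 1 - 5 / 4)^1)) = 272 / 781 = 0.35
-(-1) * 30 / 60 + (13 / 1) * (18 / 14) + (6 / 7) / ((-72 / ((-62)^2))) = -1199 / 42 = -28.55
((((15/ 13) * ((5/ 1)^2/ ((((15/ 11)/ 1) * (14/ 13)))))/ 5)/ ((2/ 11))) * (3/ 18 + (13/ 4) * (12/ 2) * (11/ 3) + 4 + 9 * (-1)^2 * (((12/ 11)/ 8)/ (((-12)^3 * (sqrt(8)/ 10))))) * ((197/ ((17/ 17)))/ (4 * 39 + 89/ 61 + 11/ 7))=1650354695/ 814872 - 3304675 * sqrt(2)/ 69535744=2025.23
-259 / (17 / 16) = -4144 / 17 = -243.76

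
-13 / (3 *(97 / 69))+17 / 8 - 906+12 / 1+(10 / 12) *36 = -671207 / 776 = -864.96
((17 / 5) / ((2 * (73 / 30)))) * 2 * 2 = 204 / 73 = 2.79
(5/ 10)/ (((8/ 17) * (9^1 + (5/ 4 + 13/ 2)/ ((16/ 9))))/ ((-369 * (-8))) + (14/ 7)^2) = 22304/ 178527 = 0.12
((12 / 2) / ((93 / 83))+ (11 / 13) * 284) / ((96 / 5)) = 12.79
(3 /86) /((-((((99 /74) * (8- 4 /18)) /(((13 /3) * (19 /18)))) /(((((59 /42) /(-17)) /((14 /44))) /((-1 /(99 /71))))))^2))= -0.00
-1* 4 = -4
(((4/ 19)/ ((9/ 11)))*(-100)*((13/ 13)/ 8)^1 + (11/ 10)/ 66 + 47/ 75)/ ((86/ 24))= -0.72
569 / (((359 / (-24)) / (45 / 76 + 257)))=-66835878 / 6821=-9798.55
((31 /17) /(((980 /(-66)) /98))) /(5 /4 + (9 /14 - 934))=28644 /2218415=0.01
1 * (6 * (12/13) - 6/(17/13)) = 210/221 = 0.95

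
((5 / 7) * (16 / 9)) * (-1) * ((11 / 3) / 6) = -440 / 567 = -0.78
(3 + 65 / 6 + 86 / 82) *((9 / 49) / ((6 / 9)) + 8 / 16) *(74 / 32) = 367669 / 13776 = 26.69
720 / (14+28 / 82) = 2460 / 49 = 50.20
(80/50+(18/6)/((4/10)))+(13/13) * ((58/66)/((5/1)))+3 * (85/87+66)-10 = 1915979/9570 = 200.21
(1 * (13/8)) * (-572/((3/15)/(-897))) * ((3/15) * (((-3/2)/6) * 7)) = -11672661/8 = -1459082.62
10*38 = 380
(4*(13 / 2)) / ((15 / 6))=10.40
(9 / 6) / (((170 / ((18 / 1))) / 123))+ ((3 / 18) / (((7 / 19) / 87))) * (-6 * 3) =-819783 / 1190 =-688.89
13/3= 4.33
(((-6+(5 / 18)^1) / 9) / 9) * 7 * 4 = -1.98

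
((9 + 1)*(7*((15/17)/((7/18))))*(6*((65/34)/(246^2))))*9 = 131625/485809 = 0.27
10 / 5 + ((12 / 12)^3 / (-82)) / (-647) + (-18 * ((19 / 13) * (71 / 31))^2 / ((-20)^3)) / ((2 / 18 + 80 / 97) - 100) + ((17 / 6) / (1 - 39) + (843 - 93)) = 63876110686682776583177 / 84950086040593332000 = 751.93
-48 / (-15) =16 / 5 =3.20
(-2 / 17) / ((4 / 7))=-7 / 34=-0.21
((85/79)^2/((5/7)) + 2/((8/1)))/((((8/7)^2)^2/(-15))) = -1681936515/102252544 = -16.45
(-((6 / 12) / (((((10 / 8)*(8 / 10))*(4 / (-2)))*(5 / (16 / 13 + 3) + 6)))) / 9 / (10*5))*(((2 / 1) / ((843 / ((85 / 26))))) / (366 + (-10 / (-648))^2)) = 5346 / 3261138434255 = 0.00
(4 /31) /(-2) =-2 /31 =-0.06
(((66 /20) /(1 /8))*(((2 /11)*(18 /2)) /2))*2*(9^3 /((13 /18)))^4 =6404037772671962496 /142805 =44844632699639.11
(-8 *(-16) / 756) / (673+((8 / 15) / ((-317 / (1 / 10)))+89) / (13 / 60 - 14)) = 0.00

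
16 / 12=4 / 3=1.33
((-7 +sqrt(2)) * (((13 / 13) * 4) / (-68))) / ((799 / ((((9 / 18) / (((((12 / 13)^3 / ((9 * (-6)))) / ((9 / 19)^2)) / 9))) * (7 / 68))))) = -78479037 / 21339870976 +11211291 * sqrt(2) / 21339870976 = -0.00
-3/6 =-1/2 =-0.50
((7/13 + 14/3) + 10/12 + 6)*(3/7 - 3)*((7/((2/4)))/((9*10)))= -313/65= -4.82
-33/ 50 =-0.66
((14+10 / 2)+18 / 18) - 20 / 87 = 1720 / 87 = 19.77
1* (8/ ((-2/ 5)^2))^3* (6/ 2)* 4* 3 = 4500000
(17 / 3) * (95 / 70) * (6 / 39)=323 / 273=1.18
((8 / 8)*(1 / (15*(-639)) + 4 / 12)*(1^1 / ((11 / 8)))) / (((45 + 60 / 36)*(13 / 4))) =25552 / 15990975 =0.00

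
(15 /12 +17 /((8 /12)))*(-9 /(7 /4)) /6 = -321 /14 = -22.93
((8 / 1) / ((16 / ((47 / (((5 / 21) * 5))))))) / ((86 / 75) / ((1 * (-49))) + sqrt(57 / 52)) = 324419004 / 769436033 + 533202075 * sqrt(741) / 769436033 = 19.29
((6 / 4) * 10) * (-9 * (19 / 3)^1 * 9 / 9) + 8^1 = -847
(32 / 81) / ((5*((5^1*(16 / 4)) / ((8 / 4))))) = 16 / 2025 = 0.01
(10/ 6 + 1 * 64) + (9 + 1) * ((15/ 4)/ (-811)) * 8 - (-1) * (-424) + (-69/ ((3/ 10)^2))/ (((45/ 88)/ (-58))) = 1896243715/ 21897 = 86598.33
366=366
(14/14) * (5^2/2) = 25/2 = 12.50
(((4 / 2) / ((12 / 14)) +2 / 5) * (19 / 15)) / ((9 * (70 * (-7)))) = -779 / 992250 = -0.00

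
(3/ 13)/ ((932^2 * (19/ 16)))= 3/ 13409383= 0.00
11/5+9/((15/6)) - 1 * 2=19/5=3.80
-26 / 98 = -13 / 49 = -0.27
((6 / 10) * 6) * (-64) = -1152 / 5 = -230.40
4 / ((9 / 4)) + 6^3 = 1960 / 9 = 217.78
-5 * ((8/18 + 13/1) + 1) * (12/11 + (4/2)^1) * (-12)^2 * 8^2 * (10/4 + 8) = -237619200/11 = -21601745.45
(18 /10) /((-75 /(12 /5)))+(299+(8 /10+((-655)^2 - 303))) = 268138589 /625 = 429021.74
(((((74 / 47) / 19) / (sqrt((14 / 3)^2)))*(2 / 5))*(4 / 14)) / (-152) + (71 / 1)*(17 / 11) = 10034791589 / 91452130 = 109.73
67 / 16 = 4.19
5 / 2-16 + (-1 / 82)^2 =-90773 / 6724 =-13.50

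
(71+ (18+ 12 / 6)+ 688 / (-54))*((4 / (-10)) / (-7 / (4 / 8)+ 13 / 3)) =4226 / 1305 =3.24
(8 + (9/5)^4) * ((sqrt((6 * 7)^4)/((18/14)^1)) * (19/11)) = 27397468/625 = 43835.95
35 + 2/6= 35.33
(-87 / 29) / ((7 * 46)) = -3 / 322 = -0.01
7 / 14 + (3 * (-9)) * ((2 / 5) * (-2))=221 / 10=22.10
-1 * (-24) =24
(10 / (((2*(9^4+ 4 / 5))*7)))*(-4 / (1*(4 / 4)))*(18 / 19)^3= -583200 / 1575258517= -0.00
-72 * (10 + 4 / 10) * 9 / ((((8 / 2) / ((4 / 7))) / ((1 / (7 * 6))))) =-5616 / 245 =-22.92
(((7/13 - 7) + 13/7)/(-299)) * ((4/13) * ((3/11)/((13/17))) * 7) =85476/7225933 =0.01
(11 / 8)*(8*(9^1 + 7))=176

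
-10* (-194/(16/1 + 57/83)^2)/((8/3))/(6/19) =12696427/1534580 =8.27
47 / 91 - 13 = -12.48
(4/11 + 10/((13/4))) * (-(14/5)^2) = -96432/3575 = -26.97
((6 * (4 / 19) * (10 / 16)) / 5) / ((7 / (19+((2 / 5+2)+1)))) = 48 / 95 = 0.51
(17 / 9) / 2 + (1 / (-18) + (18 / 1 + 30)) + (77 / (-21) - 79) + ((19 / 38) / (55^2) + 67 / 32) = -27602981 / 871200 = -31.68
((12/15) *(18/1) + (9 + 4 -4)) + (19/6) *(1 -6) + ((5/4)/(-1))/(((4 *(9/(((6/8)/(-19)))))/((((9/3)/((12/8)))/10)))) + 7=88567/6080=14.57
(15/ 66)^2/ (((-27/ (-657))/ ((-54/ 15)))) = -1095/ 242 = -4.52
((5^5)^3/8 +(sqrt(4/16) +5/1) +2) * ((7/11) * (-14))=-1495361331065/44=-33985484796.93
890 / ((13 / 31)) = 27590 / 13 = 2122.31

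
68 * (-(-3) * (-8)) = -1632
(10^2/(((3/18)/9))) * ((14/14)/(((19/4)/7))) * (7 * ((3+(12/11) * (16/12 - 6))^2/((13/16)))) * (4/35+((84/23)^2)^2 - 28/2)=777311716930560/15810223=49165133.02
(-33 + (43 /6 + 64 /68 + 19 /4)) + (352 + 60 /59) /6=465721 /12036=38.69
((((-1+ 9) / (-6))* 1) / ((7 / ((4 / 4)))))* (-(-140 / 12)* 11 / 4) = -55 / 9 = -6.11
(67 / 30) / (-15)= -67 / 450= -0.15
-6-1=-7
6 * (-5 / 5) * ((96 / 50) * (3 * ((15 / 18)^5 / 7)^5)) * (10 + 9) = -226497650146484375 / 553041494119245938688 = -0.00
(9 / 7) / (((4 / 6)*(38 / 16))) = 108 / 133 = 0.81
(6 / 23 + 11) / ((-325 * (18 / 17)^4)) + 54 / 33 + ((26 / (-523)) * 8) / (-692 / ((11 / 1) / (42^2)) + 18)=98489366411593933 / 61219151702794800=1.61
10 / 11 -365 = -4005 / 11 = -364.09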